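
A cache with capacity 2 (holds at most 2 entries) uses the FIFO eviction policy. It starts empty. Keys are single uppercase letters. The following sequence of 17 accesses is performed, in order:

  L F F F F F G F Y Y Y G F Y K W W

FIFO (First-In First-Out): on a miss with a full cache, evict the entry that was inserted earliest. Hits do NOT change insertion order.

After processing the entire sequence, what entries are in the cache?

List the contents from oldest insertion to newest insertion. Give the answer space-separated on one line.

Answer: K W

Derivation:
FIFO simulation (capacity=2):
  1. access L: MISS. Cache (old->new): [L]
  2. access F: MISS. Cache (old->new): [L F]
  3. access F: HIT. Cache (old->new): [L F]
  4. access F: HIT. Cache (old->new): [L F]
  5. access F: HIT. Cache (old->new): [L F]
  6. access F: HIT. Cache (old->new): [L F]
  7. access G: MISS, evict L. Cache (old->new): [F G]
  8. access F: HIT. Cache (old->new): [F G]
  9. access Y: MISS, evict F. Cache (old->new): [G Y]
  10. access Y: HIT. Cache (old->new): [G Y]
  11. access Y: HIT. Cache (old->new): [G Y]
  12. access G: HIT. Cache (old->new): [G Y]
  13. access F: MISS, evict G. Cache (old->new): [Y F]
  14. access Y: HIT. Cache (old->new): [Y F]
  15. access K: MISS, evict Y. Cache (old->new): [F K]
  16. access W: MISS, evict F. Cache (old->new): [K W]
  17. access W: HIT. Cache (old->new): [K W]
Total: 10 hits, 7 misses, 5 evictions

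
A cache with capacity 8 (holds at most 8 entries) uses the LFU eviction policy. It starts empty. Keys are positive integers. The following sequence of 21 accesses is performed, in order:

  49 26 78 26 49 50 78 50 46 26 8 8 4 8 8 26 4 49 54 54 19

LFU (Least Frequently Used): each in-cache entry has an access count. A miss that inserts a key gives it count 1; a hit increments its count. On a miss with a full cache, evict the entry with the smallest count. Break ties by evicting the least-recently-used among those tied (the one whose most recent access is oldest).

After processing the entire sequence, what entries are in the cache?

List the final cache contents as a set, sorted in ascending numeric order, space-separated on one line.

LFU simulation (capacity=8):
  1. access 49: MISS. Cache: [49(c=1)]
  2. access 26: MISS. Cache: [49(c=1) 26(c=1)]
  3. access 78: MISS. Cache: [49(c=1) 26(c=1) 78(c=1)]
  4. access 26: HIT, count now 2. Cache: [49(c=1) 78(c=1) 26(c=2)]
  5. access 49: HIT, count now 2. Cache: [78(c=1) 26(c=2) 49(c=2)]
  6. access 50: MISS. Cache: [78(c=1) 50(c=1) 26(c=2) 49(c=2)]
  7. access 78: HIT, count now 2. Cache: [50(c=1) 26(c=2) 49(c=2) 78(c=2)]
  8. access 50: HIT, count now 2. Cache: [26(c=2) 49(c=2) 78(c=2) 50(c=2)]
  9. access 46: MISS. Cache: [46(c=1) 26(c=2) 49(c=2) 78(c=2) 50(c=2)]
  10. access 26: HIT, count now 3. Cache: [46(c=1) 49(c=2) 78(c=2) 50(c=2) 26(c=3)]
  11. access 8: MISS. Cache: [46(c=1) 8(c=1) 49(c=2) 78(c=2) 50(c=2) 26(c=3)]
  12. access 8: HIT, count now 2. Cache: [46(c=1) 49(c=2) 78(c=2) 50(c=2) 8(c=2) 26(c=3)]
  13. access 4: MISS. Cache: [46(c=1) 4(c=1) 49(c=2) 78(c=2) 50(c=2) 8(c=2) 26(c=3)]
  14. access 8: HIT, count now 3. Cache: [46(c=1) 4(c=1) 49(c=2) 78(c=2) 50(c=2) 26(c=3) 8(c=3)]
  15. access 8: HIT, count now 4. Cache: [46(c=1) 4(c=1) 49(c=2) 78(c=2) 50(c=2) 26(c=3) 8(c=4)]
  16. access 26: HIT, count now 4. Cache: [46(c=1) 4(c=1) 49(c=2) 78(c=2) 50(c=2) 8(c=4) 26(c=4)]
  17. access 4: HIT, count now 2. Cache: [46(c=1) 49(c=2) 78(c=2) 50(c=2) 4(c=2) 8(c=4) 26(c=4)]
  18. access 49: HIT, count now 3. Cache: [46(c=1) 78(c=2) 50(c=2) 4(c=2) 49(c=3) 8(c=4) 26(c=4)]
  19. access 54: MISS. Cache: [46(c=1) 54(c=1) 78(c=2) 50(c=2) 4(c=2) 49(c=3) 8(c=4) 26(c=4)]
  20. access 54: HIT, count now 2. Cache: [46(c=1) 78(c=2) 50(c=2) 4(c=2) 54(c=2) 49(c=3) 8(c=4) 26(c=4)]
  21. access 19: MISS, evict 46(c=1). Cache: [19(c=1) 78(c=2) 50(c=2) 4(c=2) 54(c=2) 49(c=3) 8(c=4) 26(c=4)]
Total: 12 hits, 9 misses, 1 evictions

Answer: 4 8 19 26 49 50 54 78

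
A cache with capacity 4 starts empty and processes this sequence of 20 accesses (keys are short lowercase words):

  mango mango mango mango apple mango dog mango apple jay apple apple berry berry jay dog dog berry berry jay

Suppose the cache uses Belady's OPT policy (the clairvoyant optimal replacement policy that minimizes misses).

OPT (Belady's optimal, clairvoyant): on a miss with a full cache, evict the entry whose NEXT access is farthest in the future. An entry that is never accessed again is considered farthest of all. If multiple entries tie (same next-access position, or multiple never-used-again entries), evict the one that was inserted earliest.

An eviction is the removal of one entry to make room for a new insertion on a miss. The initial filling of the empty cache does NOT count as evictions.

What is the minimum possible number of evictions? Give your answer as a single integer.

OPT (Belady) simulation (capacity=4):
  1. access mango: MISS. Cache: [mango]
  2. access mango: HIT. Next use of mango: step 3. Cache: [mango]
  3. access mango: HIT. Next use of mango: step 4. Cache: [mango]
  4. access mango: HIT. Next use of mango: step 6. Cache: [mango]
  5. access apple: MISS. Cache: [mango apple]
  6. access mango: HIT. Next use of mango: step 8. Cache: [mango apple]
  7. access dog: MISS. Cache: [mango apple dog]
  8. access mango: HIT. Next use of mango: never. Cache: [mango apple dog]
  9. access apple: HIT. Next use of apple: step 11. Cache: [mango apple dog]
  10. access jay: MISS. Cache: [mango apple dog jay]
  11. access apple: HIT. Next use of apple: step 12. Cache: [mango apple dog jay]
  12. access apple: HIT. Next use of apple: never. Cache: [mango apple dog jay]
  13. access berry: MISS, evict mango (next use: never). Cache: [apple dog jay berry]
  14. access berry: HIT. Next use of berry: step 18. Cache: [apple dog jay berry]
  15. access jay: HIT. Next use of jay: step 20. Cache: [apple dog jay berry]
  16. access dog: HIT. Next use of dog: step 17. Cache: [apple dog jay berry]
  17. access dog: HIT. Next use of dog: never. Cache: [apple dog jay berry]
  18. access berry: HIT. Next use of berry: step 19. Cache: [apple dog jay berry]
  19. access berry: HIT. Next use of berry: never. Cache: [apple dog jay berry]
  20. access jay: HIT. Next use of jay: never. Cache: [apple dog jay berry]
Total: 15 hits, 5 misses, 1 evictions

Answer: 1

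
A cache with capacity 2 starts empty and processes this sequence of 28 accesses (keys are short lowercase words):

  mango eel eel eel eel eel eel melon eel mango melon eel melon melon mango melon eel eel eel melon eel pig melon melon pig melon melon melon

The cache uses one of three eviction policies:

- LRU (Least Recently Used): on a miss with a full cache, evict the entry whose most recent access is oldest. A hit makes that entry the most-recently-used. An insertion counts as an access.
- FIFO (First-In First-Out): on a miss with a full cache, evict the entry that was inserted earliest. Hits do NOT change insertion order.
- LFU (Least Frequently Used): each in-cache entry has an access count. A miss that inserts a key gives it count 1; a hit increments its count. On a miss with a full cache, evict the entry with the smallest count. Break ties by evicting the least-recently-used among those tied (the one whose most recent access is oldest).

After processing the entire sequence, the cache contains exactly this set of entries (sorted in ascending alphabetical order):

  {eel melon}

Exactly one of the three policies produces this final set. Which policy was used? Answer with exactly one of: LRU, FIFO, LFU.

Answer: LFU

Derivation:
Simulating under each policy and comparing final sets:
  LRU: final set = {melon pig} -> differs
  FIFO: final set = {melon pig} -> differs
  LFU: final set = {eel melon} -> MATCHES target
Only LFU produces the target set.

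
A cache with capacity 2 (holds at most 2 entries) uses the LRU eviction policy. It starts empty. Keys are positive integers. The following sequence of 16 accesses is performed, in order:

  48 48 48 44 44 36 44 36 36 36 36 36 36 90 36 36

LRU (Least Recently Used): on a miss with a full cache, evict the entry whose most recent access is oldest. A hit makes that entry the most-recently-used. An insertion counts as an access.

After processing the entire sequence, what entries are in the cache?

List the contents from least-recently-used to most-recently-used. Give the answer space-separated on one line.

LRU simulation (capacity=2):
  1. access 48: MISS. Cache (LRU->MRU): [48]
  2. access 48: HIT. Cache (LRU->MRU): [48]
  3. access 48: HIT. Cache (LRU->MRU): [48]
  4. access 44: MISS. Cache (LRU->MRU): [48 44]
  5. access 44: HIT. Cache (LRU->MRU): [48 44]
  6. access 36: MISS, evict 48. Cache (LRU->MRU): [44 36]
  7. access 44: HIT. Cache (LRU->MRU): [36 44]
  8. access 36: HIT. Cache (LRU->MRU): [44 36]
  9. access 36: HIT. Cache (LRU->MRU): [44 36]
  10. access 36: HIT. Cache (LRU->MRU): [44 36]
  11. access 36: HIT. Cache (LRU->MRU): [44 36]
  12. access 36: HIT. Cache (LRU->MRU): [44 36]
  13. access 36: HIT. Cache (LRU->MRU): [44 36]
  14. access 90: MISS, evict 44. Cache (LRU->MRU): [36 90]
  15. access 36: HIT. Cache (LRU->MRU): [90 36]
  16. access 36: HIT. Cache (LRU->MRU): [90 36]
Total: 12 hits, 4 misses, 2 evictions

Answer: 90 36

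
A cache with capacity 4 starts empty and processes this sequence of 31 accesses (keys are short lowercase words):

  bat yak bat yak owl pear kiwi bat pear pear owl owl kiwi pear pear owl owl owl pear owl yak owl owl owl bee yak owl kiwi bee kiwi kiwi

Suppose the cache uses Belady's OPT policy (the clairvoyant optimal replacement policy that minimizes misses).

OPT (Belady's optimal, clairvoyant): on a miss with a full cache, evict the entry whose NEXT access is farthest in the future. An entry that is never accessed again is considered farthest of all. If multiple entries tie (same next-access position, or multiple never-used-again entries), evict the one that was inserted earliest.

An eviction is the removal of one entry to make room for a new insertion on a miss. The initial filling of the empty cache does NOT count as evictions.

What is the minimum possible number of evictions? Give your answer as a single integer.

OPT (Belady) simulation (capacity=4):
  1. access bat: MISS. Cache: [bat]
  2. access yak: MISS. Cache: [bat yak]
  3. access bat: HIT. Next use of bat: step 8. Cache: [bat yak]
  4. access yak: HIT. Next use of yak: step 21. Cache: [bat yak]
  5. access owl: MISS. Cache: [bat yak owl]
  6. access pear: MISS. Cache: [bat yak owl pear]
  7. access kiwi: MISS, evict yak (next use: step 21). Cache: [bat owl pear kiwi]
  8. access bat: HIT. Next use of bat: never. Cache: [bat owl pear kiwi]
  9. access pear: HIT. Next use of pear: step 10. Cache: [bat owl pear kiwi]
  10. access pear: HIT. Next use of pear: step 14. Cache: [bat owl pear kiwi]
  11. access owl: HIT. Next use of owl: step 12. Cache: [bat owl pear kiwi]
  12. access owl: HIT. Next use of owl: step 16. Cache: [bat owl pear kiwi]
  13. access kiwi: HIT. Next use of kiwi: step 28. Cache: [bat owl pear kiwi]
  14. access pear: HIT. Next use of pear: step 15. Cache: [bat owl pear kiwi]
  15. access pear: HIT. Next use of pear: step 19. Cache: [bat owl pear kiwi]
  16. access owl: HIT. Next use of owl: step 17. Cache: [bat owl pear kiwi]
  17. access owl: HIT. Next use of owl: step 18. Cache: [bat owl pear kiwi]
  18. access owl: HIT. Next use of owl: step 20. Cache: [bat owl pear kiwi]
  19. access pear: HIT. Next use of pear: never. Cache: [bat owl pear kiwi]
  20. access owl: HIT. Next use of owl: step 22. Cache: [bat owl pear kiwi]
  21. access yak: MISS, evict bat (next use: never). Cache: [owl pear kiwi yak]
  22. access owl: HIT. Next use of owl: step 23. Cache: [owl pear kiwi yak]
  23. access owl: HIT. Next use of owl: step 24. Cache: [owl pear kiwi yak]
  24. access owl: HIT. Next use of owl: step 27. Cache: [owl pear kiwi yak]
  25. access bee: MISS, evict pear (next use: never). Cache: [owl kiwi yak bee]
  26. access yak: HIT. Next use of yak: never. Cache: [owl kiwi yak bee]
  27. access owl: HIT. Next use of owl: never. Cache: [owl kiwi yak bee]
  28. access kiwi: HIT. Next use of kiwi: step 30. Cache: [owl kiwi yak bee]
  29. access bee: HIT. Next use of bee: never. Cache: [owl kiwi yak bee]
  30. access kiwi: HIT. Next use of kiwi: step 31. Cache: [owl kiwi yak bee]
  31. access kiwi: HIT. Next use of kiwi: never. Cache: [owl kiwi yak bee]
Total: 24 hits, 7 misses, 3 evictions

Answer: 3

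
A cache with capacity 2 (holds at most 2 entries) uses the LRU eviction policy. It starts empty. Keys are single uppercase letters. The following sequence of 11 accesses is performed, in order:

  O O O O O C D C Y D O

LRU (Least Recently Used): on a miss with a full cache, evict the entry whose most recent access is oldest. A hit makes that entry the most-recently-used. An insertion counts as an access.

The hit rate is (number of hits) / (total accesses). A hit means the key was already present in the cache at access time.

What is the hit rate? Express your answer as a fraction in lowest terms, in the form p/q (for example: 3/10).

LRU simulation (capacity=2):
  1. access O: MISS. Cache (LRU->MRU): [O]
  2. access O: HIT. Cache (LRU->MRU): [O]
  3. access O: HIT. Cache (LRU->MRU): [O]
  4. access O: HIT. Cache (LRU->MRU): [O]
  5. access O: HIT. Cache (LRU->MRU): [O]
  6. access C: MISS. Cache (LRU->MRU): [O C]
  7. access D: MISS, evict O. Cache (LRU->MRU): [C D]
  8. access C: HIT. Cache (LRU->MRU): [D C]
  9. access Y: MISS, evict D. Cache (LRU->MRU): [C Y]
  10. access D: MISS, evict C. Cache (LRU->MRU): [Y D]
  11. access O: MISS, evict Y. Cache (LRU->MRU): [D O]
Total: 5 hits, 6 misses, 4 evictions

Hit rate = 5/11

Answer: 5/11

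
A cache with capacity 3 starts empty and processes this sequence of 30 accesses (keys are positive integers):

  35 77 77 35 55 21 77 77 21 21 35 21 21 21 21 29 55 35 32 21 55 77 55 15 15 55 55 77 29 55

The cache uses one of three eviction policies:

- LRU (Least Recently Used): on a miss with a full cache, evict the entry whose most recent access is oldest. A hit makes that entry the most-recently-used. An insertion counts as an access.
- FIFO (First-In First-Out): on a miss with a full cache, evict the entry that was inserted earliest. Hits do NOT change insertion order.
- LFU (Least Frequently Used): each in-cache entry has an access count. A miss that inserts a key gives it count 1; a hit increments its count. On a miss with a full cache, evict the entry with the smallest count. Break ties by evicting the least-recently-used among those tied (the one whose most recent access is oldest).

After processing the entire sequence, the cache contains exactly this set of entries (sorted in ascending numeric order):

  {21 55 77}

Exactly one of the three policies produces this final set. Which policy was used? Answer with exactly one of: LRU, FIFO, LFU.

Answer: LFU

Derivation:
Simulating under each policy and comparing final sets:
  LRU: final set = {29 55 77} -> differs
  FIFO: final set = {15 29 55} -> differs
  LFU: final set = {21 55 77} -> MATCHES target
Only LFU produces the target set.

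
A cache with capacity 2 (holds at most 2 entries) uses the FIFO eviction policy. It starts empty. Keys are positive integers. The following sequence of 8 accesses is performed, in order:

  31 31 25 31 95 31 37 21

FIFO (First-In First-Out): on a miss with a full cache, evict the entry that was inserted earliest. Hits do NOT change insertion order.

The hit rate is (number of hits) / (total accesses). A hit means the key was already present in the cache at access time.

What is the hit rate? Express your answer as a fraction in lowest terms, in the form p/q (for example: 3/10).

Answer: 1/4

Derivation:
FIFO simulation (capacity=2):
  1. access 31: MISS. Cache (old->new): [31]
  2. access 31: HIT. Cache (old->new): [31]
  3. access 25: MISS. Cache (old->new): [31 25]
  4. access 31: HIT. Cache (old->new): [31 25]
  5. access 95: MISS, evict 31. Cache (old->new): [25 95]
  6. access 31: MISS, evict 25. Cache (old->new): [95 31]
  7. access 37: MISS, evict 95. Cache (old->new): [31 37]
  8. access 21: MISS, evict 31. Cache (old->new): [37 21]
Total: 2 hits, 6 misses, 4 evictions

Hit rate = 2/8 = 1/4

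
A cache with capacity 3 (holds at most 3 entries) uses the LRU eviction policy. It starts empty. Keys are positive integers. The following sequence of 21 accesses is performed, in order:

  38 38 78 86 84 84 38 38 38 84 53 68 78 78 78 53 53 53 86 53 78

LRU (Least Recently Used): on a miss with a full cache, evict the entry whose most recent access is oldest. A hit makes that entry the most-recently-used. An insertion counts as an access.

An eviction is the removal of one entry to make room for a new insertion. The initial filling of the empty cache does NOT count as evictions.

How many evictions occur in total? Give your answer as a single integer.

Answer: 6

Derivation:
LRU simulation (capacity=3):
  1. access 38: MISS. Cache (LRU->MRU): [38]
  2. access 38: HIT. Cache (LRU->MRU): [38]
  3. access 78: MISS. Cache (LRU->MRU): [38 78]
  4. access 86: MISS. Cache (LRU->MRU): [38 78 86]
  5. access 84: MISS, evict 38. Cache (LRU->MRU): [78 86 84]
  6. access 84: HIT. Cache (LRU->MRU): [78 86 84]
  7. access 38: MISS, evict 78. Cache (LRU->MRU): [86 84 38]
  8. access 38: HIT. Cache (LRU->MRU): [86 84 38]
  9. access 38: HIT. Cache (LRU->MRU): [86 84 38]
  10. access 84: HIT. Cache (LRU->MRU): [86 38 84]
  11. access 53: MISS, evict 86. Cache (LRU->MRU): [38 84 53]
  12. access 68: MISS, evict 38. Cache (LRU->MRU): [84 53 68]
  13. access 78: MISS, evict 84. Cache (LRU->MRU): [53 68 78]
  14. access 78: HIT. Cache (LRU->MRU): [53 68 78]
  15. access 78: HIT. Cache (LRU->MRU): [53 68 78]
  16. access 53: HIT. Cache (LRU->MRU): [68 78 53]
  17. access 53: HIT. Cache (LRU->MRU): [68 78 53]
  18. access 53: HIT. Cache (LRU->MRU): [68 78 53]
  19. access 86: MISS, evict 68. Cache (LRU->MRU): [78 53 86]
  20. access 53: HIT. Cache (LRU->MRU): [78 86 53]
  21. access 78: HIT. Cache (LRU->MRU): [86 53 78]
Total: 12 hits, 9 misses, 6 evictions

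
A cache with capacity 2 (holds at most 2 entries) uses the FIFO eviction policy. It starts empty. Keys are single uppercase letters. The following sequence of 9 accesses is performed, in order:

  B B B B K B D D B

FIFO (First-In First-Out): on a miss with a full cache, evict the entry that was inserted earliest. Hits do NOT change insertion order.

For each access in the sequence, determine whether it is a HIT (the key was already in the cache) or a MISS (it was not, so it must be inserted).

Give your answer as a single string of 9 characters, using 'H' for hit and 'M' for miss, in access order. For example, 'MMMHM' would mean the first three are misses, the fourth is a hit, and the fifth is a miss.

FIFO simulation (capacity=2):
  1. access B: MISS. Cache (old->new): [B]
  2. access B: HIT. Cache (old->new): [B]
  3. access B: HIT. Cache (old->new): [B]
  4. access B: HIT. Cache (old->new): [B]
  5. access K: MISS. Cache (old->new): [B K]
  6. access B: HIT. Cache (old->new): [B K]
  7. access D: MISS, evict B. Cache (old->new): [K D]
  8. access D: HIT. Cache (old->new): [K D]
  9. access B: MISS, evict K. Cache (old->new): [D B]
Total: 5 hits, 4 misses, 2 evictions

Answer: MHHHMHMHM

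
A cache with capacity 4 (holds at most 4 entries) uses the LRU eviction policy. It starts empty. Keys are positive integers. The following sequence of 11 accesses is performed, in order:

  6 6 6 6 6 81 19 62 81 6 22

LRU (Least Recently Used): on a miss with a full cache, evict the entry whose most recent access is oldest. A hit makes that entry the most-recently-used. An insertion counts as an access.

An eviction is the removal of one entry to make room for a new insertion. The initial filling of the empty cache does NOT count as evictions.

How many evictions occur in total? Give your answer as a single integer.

Answer: 1

Derivation:
LRU simulation (capacity=4):
  1. access 6: MISS. Cache (LRU->MRU): [6]
  2. access 6: HIT. Cache (LRU->MRU): [6]
  3. access 6: HIT. Cache (LRU->MRU): [6]
  4. access 6: HIT. Cache (LRU->MRU): [6]
  5. access 6: HIT. Cache (LRU->MRU): [6]
  6. access 81: MISS. Cache (LRU->MRU): [6 81]
  7. access 19: MISS. Cache (LRU->MRU): [6 81 19]
  8. access 62: MISS. Cache (LRU->MRU): [6 81 19 62]
  9. access 81: HIT. Cache (LRU->MRU): [6 19 62 81]
  10. access 6: HIT. Cache (LRU->MRU): [19 62 81 6]
  11. access 22: MISS, evict 19. Cache (LRU->MRU): [62 81 6 22]
Total: 6 hits, 5 misses, 1 evictions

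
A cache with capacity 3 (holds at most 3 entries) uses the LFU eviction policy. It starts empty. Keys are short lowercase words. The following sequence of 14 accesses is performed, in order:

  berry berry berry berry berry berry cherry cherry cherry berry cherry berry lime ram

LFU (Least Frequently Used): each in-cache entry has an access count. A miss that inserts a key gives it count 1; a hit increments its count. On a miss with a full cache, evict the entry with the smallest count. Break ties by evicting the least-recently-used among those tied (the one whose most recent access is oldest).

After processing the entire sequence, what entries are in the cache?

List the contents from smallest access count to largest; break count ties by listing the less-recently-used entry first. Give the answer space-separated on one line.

Answer: ram cherry berry

Derivation:
LFU simulation (capacity=3):
  1. access berry: MISS. Cache: [berry(c=1)]
  2. access berry: HIT, count now 2. Cache: [berry(c=2)]
  3. access berry: HIT, count now 3. Cache: [berry(c=3)]
  4. access berry: HIT, count now 4. Cache: [berry(c=4)]
  5. access berry: HIT, count now 5. Cache: [berry(c=5)]
  6. access berry: HIT, count now 6. Cache: [berry(c=6)]
  7. access cherry: MISS. Cache: [cherry(c=1) berry(c=6)]
  8. access cherry: HIT, count now 2. Cache: [cherry(c=2) berry(c=6)]
  9. access cherry: HIT, count now 3. Cache: [cherry(c=3) berry(c=6)]
  10. access berry: HIT, count now 7. Cache: [cherry(c=3) berry(c=7)]
  11. access cherry: HIT, count now 4. Cache: [cherry(c=4) berry(c=7)]
  12. access berry: HIT, count now 8. Cache: [cherry(c=4) berry(c=8)]
  13. access lime: MISS. Cache: [lime(c=1) cherry(c=4) berry(c=8)]
  14. access ram: MISS, evict lime(c=1). Cache: [ram(c=1) cherry(c=4) berry(c=8)]
Total: 10 hits, 4 misses, 1 evictions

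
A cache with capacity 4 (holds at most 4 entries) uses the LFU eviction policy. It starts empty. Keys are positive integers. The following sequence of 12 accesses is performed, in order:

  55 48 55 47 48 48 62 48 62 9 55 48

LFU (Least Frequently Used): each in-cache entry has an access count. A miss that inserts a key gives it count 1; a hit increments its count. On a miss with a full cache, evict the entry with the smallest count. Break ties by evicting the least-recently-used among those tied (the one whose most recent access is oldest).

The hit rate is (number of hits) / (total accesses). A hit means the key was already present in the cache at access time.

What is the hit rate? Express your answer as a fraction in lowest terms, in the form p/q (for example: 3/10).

Answer: 7/12

Derivation:
LFU simulation (capacity=4):
  1. access 55: MISS. Cache: [55(c=1)]
  2. access 48: MISS. Cache: [55(c=1) 48(c=1)]
  3. access 55: HIT, count now 2. Cache: [48(c=1) 55(c=2)]
  4. access 47: MISS. Cache: [48(c=1) 47(c=1) 55(c=2)]
  5. access 48: HIT, count now 2. Cache: [47(c=1) 55(c=2) 48(c=2)]
  6. access 48: HIT, count now 3. Cache: [47(c=1) 55(c=2) 48(c=3)]
  7. access 62: MISS. Cache: [47(c=1) 62(c=1) 55(c=2) 48(c=3)]
  8. access 48: HIT, count now 4. Cache: [47(c=1) 62(c=1) 55(c=2) 48(c=4)]
  9. access 62: HIT, count now 2. Cache: [47(c=1) 55(c=2) 62(c=2) 48(c=4)]
  10. access 9: MISS, evict 47(c=1). Cache: [9(c=1) 55(c=2) 62(c=2) 48(c=4)]
  11. access 55: HIT, count now 3. Cache: [9(c=1) 62(c=2) 55(c=3) 48(c=4)]
  12. access 48: HIT, count now 5. Cache: [9(c=1) 62(c=2) 55(c=3) 48(c=5)]
Total: 7 hits, 5 misses, 1 evictions

Hit rate = 7/12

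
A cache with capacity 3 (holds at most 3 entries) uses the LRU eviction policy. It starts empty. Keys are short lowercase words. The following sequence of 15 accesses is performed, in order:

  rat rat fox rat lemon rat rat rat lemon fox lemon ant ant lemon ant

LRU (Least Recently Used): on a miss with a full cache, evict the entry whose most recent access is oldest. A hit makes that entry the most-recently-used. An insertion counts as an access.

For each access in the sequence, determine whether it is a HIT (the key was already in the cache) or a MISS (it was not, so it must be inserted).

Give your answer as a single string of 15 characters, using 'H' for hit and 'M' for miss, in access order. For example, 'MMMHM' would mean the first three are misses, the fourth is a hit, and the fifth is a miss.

Answer: MHMHMHHHHHHMHHH

Derivation:
LRU simulation (capacity=3):
  1. access rat: MISS. Cache (LRU->MRU): [rat]
  2. access rat: HIT. Cache (LRU->MRU): [rat]
  3. access fox: MISS. Cache (LRU->MRU): [rat fox]
  4. access rat: HIT. Cache (LRU->MRU): [fox rat]
  5. access lemon: MISS. Cache (LRU->MRU): [fox rat lemon]
  6. access rat: HIT. Cache (LRU->MRU): [fox lemon rat]
  7. access rat: HIT. Cache (LRU->MRU): [fox lemon rat]
  8. access rat: HIT. Cache (LRU->MRU): [fox lemon rat]
  9. access lemon: HIT. Cache (LRU->MRU): [fox rat lemon]
  10. access fox: HIT. Cache (LRU->MRU): [rat lemon fox]
  11. access lemon: HIT. Cache (LRU->MRU): [rat fox lemon]
  12. access ant: MISS, evict rat. Cache (LRU->MRU): [fox lemon ant]
  13. access ant: HIT. Cache (LRU->MRU): [fox lemon ant]
  14. access lemon: HIT. Cache (LRU->MRU): [fox ant lemon]
  15. access ant: HIT. Cache (LRU->MRU): [fox lemon ant]
Total: 11 hits, 4 misses, 1 evictions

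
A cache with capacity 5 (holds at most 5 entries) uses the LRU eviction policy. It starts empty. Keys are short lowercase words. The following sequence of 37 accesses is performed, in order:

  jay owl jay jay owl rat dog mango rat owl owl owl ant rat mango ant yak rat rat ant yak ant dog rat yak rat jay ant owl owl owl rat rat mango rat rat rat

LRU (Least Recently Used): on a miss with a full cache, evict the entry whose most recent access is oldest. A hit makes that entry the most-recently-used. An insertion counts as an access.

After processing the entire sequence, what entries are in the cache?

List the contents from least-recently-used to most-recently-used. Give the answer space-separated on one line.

Answer: jay ant owl mango rat

Derivation:
LRU simulation (capacity=5):
  1. access jay: MISS. Cache (LRU->MRU): [jay]
  2. access owl: MISS. Cache (LRU->MRU): [jay owl]
  3. access jay: HIT. Cache (LRU->MRU): [owl jay]
  4. access jay: HIT. Cache (LRU->MRU): [owl jay]
  5. access owl: HIT. Cache (LRU->MRU): [jay owl]
  6. access rat: MISS. Cache (LRU->MRU): [jay owl rat]
  7. access dog: MISS. Cache (LRU->MRU): [jay owl rat dog]
  8. access mango: MISS. Cache (LRU->MRU): [jay owl rat dog mango]
  9. access rat: HIT. Cache (LRU->MRU): [jay owl dog mango rat]
  10. access owl: HIT. Cache (LRU->MRU): [jay dog mango rat owl]
  11. access owl: HIT. Cache (LRU->MRU): [jay dog mango rat owl]
  12. access owl: HIT. Cache (LRU->MRU): [jay dog mango rat owl]
  13. access ant: MISS, evict jay. Cache (LRU->MRU): [dog mango rat owl ant]
  14. access rat: HIT. Cache (LRU->MRU): [dog mango owl ant rat]
  15. access mango: HIT. Cache (LRU->MRU): [dog owl ant rat mango]
  16. access ant: HIT. Cache (LRU->MRU): [dog owl rat mango ant]
  17. access yak: MISS, evict dog. Cache (LRU->MRU): [owl rat mango ant yak]
  18. access rat: HIT. Cache (LRU->MRU): [owl mango ant yak rat]
  19. access rat: HIT. Cache (LRU->MRU): [owl mango ant yak rat]
  20. access ant: HIT. Cache (LRU->MRU): [owl mango yak rat ant]
  21. access yak: HIT. Cache (LRU->MRU): [owl mango rat ant yak]
  22. access ant: HIT. Cache (LRU->MRU): [owl mango rat yak ant]
  23. access dog: MISS, evict owl. Cache (LRU->MRU): [mango rat yak ant dog]
  24. access rat: HIT. Cache (LRU->MRU): [mango yak ant dog rat]
  25. access yak: HIT. Cache (LRU->MRU): [mango ant dog rat yak]
  26. access rat: HIT. Cache (LRU->MRU): [mango ant dog yak rat]
  27. access jay: MISS, evict mango. Cache (LRU->MRU): [ant dog yak rat jay]
  28. access ant: HIT. Cache (LRU->MRU): [dog yak rat jay ant]
  29. access owl: MISS, evict dog. Cache (LRU->MRU): [yak rat jay ant owl]
  30. access owl: HIT. Cache (LRU->MRU): [yak rat jay ant owl]
  31. access owl: HIT. Cache (LRU->MRU): [yak rat jay ant owl]
  32. access rat: HIT. Cache (LRU->MRU): [yak jay ant owl rat]
  33. access rat: HIT. Cache (LRU->MRU): [yak jay ant owl rat]
  34. access mango: MISS, evict yak. Cache (LRU->MRU): [jay ant owl rat mango]
  35. access rat: HIT. Cache (LRU->MRU): [jay ant owl mango rat]
  36. access rat: HIT. Cache (LRU->MRU): [jay ant owl mango rat]
  37. access rat: HIT. Cache (LRU->MRU): [jay ant owl mango rat]
Total: 26 hits, 11 misses, 6 evictions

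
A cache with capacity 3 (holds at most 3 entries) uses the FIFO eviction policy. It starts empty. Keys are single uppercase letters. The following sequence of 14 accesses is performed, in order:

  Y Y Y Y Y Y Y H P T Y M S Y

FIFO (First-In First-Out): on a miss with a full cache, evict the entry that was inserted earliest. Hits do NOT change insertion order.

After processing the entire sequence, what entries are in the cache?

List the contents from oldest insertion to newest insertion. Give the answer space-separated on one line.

Answer: Y M S

Derivation:
FIFO simulation (capacity=3):
  1. access Y: MISS. Cache (old->new): [Y]
  2. access Y: HIT. Cache (old->new): [Y]
  3. access Y: HIT. Cache (old->new): [Y]
  4. access Y: HIT. Cache (old->new): [Y]
  5. access Y: HIT. Cache (old->new): [Y]
  6. access Y: HIT. Cache (old->new): [Y]
  7. access Y: HIT. Cache (old->new): [Y]
  8. access H: MISS. Cache (old->new): [Y H]
  9. access P: MISS. Cache (old->new): [Y H P]
  10. access T: MISS, evict Y. Cache (old->new): [H P T]
  11. access Y: MISS, evict H. Cache (old->new): [P T Y]
  12. access M: MISS, evict P. Cache (old->new): [T Y M]
  13. access S: MISS, evict T. Cache (old->new): [Y M S]
  14. access Y: HIT. Cache (old->new): [Y M S]
Total: 7 hits, 7 misses, 4 evictions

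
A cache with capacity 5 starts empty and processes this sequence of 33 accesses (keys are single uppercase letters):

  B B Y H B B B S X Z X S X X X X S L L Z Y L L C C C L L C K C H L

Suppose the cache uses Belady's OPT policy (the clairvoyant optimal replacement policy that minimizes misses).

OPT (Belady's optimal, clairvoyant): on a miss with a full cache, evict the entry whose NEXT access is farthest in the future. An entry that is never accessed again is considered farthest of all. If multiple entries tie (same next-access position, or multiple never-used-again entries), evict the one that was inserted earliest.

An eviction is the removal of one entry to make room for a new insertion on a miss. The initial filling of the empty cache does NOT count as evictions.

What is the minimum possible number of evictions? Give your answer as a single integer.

Answer: 4

Derivation:
OPT (Belady) simulation (capacity=5):
  1. access B: MISS. Cache: [B]
  2. access B: HIT. Next use of B: step 5. Cache: [B]
  3. access Y: MISS. Cache: [B Y]
  4. access H: MISS. Cache: [B Y H]
  5. access B: HIT. Next use of B: step 6. Cache: [B Y H]
  6. access B: HIT. Next use of B: step 7. Cache: [B Y H]
  7. access B: HIT. Next use of B: never. Cache: [B Y H]
  8. access S: MISS. Cache: [B Y H S]
  9. access X: MISS. Cache: [B Y H S X]
  10. access Z: MISS, evict B (next use: never). Cache: [Y H S X Z]
  11. access X: HIT. Next use of X: step 13. Cache: [Y H S X Z]
  12. access S: HIT. Next use of S: step 17. Cache: [Y H S X Z]
  13. access X: HIT. Next use of X: step 14. Cache: [Y H S X Z]
  14. access X: HIT. Next use of X: step 15. Cache: [Y H S X Z]
  15. access X: HIT. Next use of X: step 16. Cache: [Y H S X Z]
  16. access X: HIT. Next use of X: never. Cache: [Y H S X Z]
  17. access S: HIT. Next use of S: never. Cache: [Y H S X Z]
  18. access L: MISS, evict S (next use: never). Cache: [Y H X Z L]
  19. access L: HIT. Next use of L: step 22. Cache: [Y H X Z L]
  20. access Z: HIT. Next use of Z: never. Cache: [Y H X Z L]
  21. access Y: HIT. Next use of Y: never. Cache: [Y H X Z L]
  22. access L: HIT. Next use of L: step 23. Cache: [Y H X Z L]
  23. access L: HIT. Next use of L: step 27. Cache: [Y H X Z L]
  24. access C: MISS, evict Y (next use: never). Cache: [H X Z L C]
  25. access C: HIT. Next use of C: step 26. Cache: [H X Z L C]
  26. access C: HIT. Next use of C: step 29. Cache: [H X Z L C]
  27. access L: HIT. Next use of L: step 28. Cache: [H X Z L C]
  28. access L: HIT. Next use of L: step 33. Cache: [H X Z L C]
  29. access C: HIT. Next use of C: step 31. Cache: [H X Z L C]
  30. access K: MISS, evict X (next use: never). Cache: [H Z L C K]
  31. access C: HIT. Next use of C: never. Cache: [H Z L C K]
  32. access H: HIT. Next use of H: never. Cache: [H Z L C K]
  33. access L: HIT. Next use of L: never. Cache: [H Z L C K]
Total: 24 hits, 9 misses, 4 evictions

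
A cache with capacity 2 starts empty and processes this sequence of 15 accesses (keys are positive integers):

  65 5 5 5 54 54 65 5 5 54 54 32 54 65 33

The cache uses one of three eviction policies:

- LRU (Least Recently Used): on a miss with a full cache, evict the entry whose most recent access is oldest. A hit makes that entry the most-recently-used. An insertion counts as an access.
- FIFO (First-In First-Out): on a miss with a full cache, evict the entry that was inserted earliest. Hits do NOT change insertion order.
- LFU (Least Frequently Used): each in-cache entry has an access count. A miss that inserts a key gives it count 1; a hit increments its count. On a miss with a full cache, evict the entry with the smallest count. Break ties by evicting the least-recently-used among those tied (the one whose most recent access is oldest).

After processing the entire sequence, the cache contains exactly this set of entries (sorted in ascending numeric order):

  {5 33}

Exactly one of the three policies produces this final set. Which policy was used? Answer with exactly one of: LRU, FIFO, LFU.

Answer: LFU

Derivation:
Simulating under each policy and comparing final sets:
  LRU: final set = {33 65} -> differs
  FIFO: final set = {33 65} -> differs
  LFU: final set = {5 33} -> MATCHES target
Only LFU produces the target set.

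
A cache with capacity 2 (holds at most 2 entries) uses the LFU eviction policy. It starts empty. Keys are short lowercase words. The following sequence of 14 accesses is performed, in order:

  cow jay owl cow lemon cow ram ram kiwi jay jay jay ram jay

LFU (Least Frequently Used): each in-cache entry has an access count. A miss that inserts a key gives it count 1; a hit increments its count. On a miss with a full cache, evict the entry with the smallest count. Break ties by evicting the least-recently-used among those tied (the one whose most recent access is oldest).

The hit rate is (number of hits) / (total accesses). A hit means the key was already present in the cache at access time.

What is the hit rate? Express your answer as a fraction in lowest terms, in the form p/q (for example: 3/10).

LFU simulation (capacity=2):
  1. access cow: MISS. Cache: [cow(c=1)]
  2. access jay: MISS. Cache: [cow(c=1) jay(c=1)]
  3. access owl: MISS, evict cow(c=1). Cache: [jay(c=1) owl(c=1)]
  4. access cow: MISS, evict jay(c=1). Cache: [owl(c=1) cow(c=1)]
  5. access lemon: MISS, evict owl(c=1). Cache: [cow(c=1) lemon(c=1)]
  6. access cow: HIT, count now 2. Cache: [lemon(c=1) cow(c=2)]
  7. access ram: MISS, evict lemon(c=1). Cache: [ram(c=1) cow(c=2)]
  8. access ram: HIT, count now 2. Cache: [cow(c=2) ram(c=2)]
  9. access kiwi: MISS, evict cow(c=2). Cache: [kiwi(c=1) ram(c=2)]
  10. access jay: MISS, evict kiwi(c=1). Cache: [jay(c=1) ram(c=2)]
  11. access jay: HIT, count now 2. Cache: [ram(c=2) jay(c=2)]
  12. access jay: HIT, count now 3. Cache: [ram(c=2) jay(c=3)]
  13. access ram: HIT, count now 3. Cache: [jay(c=3) ram(c=3)]
  14. access jay: HIT, count now 4. Cache: [ram(c=3) jay(c=4)]
Total: 6 hits, 8 misses, 6 evictions

Hit rate = 6/14 = 3/7

Answer: 3/7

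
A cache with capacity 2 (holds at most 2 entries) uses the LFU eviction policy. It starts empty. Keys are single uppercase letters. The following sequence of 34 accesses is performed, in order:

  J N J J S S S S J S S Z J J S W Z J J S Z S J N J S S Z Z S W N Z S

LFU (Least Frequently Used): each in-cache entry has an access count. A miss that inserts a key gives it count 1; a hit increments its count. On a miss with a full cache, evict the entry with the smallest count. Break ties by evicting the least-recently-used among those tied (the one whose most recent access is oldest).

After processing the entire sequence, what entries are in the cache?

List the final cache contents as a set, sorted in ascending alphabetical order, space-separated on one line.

LFU simulation (capacity=2):
  1. access J: MISS. Cache: [J(c=1)]
  2. access N: MISS. Cache: [J(c=1) N(c=1)]
  3. access J: HIT, count now 2. Cache: [N(c=1) J(c=2)]
  4. access J: HIT, count now 3. Cache: [N(c=1) J(c=3)]
  5. access S: MISS, evict N(c=1). Cache: [S(c=1) J(c=3)]
  6. access S: HIT, count now 2. Cache: [S(c=2) J(c=3)]
  7. access S: HIT, count now 3. Cache: [J(c=3) S(c=3)]
  8. access S: HIT, count now 4. Cache: [J(c=3) S(c=4)]
  9. access J: HIT, count now 4. Cache: [S(c=4) J(c=4)]
  10. access S: HIT, count now 5. Cache: [J(c=4) S(c=5)]
  11. access S: HIT, count now 6. Cache: [J(c=4) S(c=6)]
  12. access Z: MISS, evict J(c=4). Cache: [Z(c=1) S(c=6)]
  13. access J: MISS, evict Z(c=1). Cache: [J(c=1) S(c=6)]
  14. access J: HIT, count now 2. Cache: [J(c=2) S(c=6)]
  15. access S: HIT, count now 7. Cache: [J(c=2) S(c=7)]
  16. access W: MISS, evict J(c=2). Cache: [W(c=1) S(c=7)]
  17. access Z: MISS, evict W(c=1). Cache: [Z(c=1) S(c=7)]
  18. access J: MISS, evict Z(c=1). Cache: [J(c=1) S(c=7)]
  19. access J: HIT, count now 2. Cache: [J(c=2) S(c=7)]
  20. access S: HIT, count now 8. Cache: [J(c=2) S(c=8)]
  21. access Z: MISS, evict J(c=2). Cache: [Z(c=1) S(c=8)]
  22. access S: HIT, count now 9. Cache: [Z(c=1) S(c=9)]
  23. access J: MISS, evict Z(c=1). Cache: [J(c=1) S(c=9)]
  24. access N: MISS, evict J(c=1). Cache: [N(c=1) S(c=9)]
  25. access J: MISS, evict N(c=1). Cache: [J(c=1) S(c=9)]
  26. access S: HIT, count now 10. Cache: [J(c=1) S(c=10)]
  27. access S: HIT, count now 11. Cache: [J(c=1) S(c=11)]
  28. access Z: MISS, evict J(c=1). Cache: [Z(c=1) S(c=11)]
  29. access Z: HIT, count now 2. Cache: [Z(c=2) S(c=11)]
  30. access S: HIT, count now 12. Cache: [Z(c=2) S(c=12)]
  31. access W: MISS, evict Z(c=2). Cache: [W(c=1) S(c=12)]
  32. access N: MISS, evict W(c=1). Cache: [N(c=1) S(c=12)]
  33. access Z: MISS, evict N(c=1). Cache: [Z(c=1) S(c=12)]
  34. access S: HIT, count now 13. Cache: [Z(c=1) S(c=13)]
Total: 18 hits, 16 misses, 14 evictions

Answer: S Z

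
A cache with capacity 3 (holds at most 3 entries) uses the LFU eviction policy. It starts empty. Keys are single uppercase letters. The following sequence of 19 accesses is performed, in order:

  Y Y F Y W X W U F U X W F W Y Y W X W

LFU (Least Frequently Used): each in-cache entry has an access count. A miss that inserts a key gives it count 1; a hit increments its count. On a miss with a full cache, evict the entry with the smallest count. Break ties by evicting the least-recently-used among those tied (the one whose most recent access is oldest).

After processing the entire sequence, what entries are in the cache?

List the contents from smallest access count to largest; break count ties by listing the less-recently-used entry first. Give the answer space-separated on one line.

LFU simulation (capacity=3):
  1. access Y: MISS. Cache: [Y(c=1)]
  2. access Y: HIT, count now 2. Cache: [Y(c=2)]
  3. access F: MISS. Cache: [F(c=1) Y(c=2)]
  4. access Y: HIT, count now 3. Cache: [F(c=1) Y(c=3)]
  5. access W: MISS. Cache: [F(c=1) W(c=1) Y(c=3)]
  6. access X: MISS, evict F(c=1). Cache: [W(c=1) X(c=1) Y(c=3)]
  7. access W: HIT, count now 2. Cache: [X(c=1) W(c=2) Y(c=3)]
  8. access U: MISS, evict X(c=1). Cache: [U(c=1) W(c=2) Y(c=3)]
  9. access F: MISS, evict U(c=1). Cache: [F(c=1) W(c=2) Y(c=3)]
  10. access U: MISS, evict F(c=1). Cache: [U(c=1) W(c=2) Y(c=3)]
  11. access X: MISS, evict U(c=1). Cache: [X(c=1) W(c=2) Y(c=3)]
  12. access W: HIT, count now 3. Cache: [X(c=1) Y(c=3) W(c=3)]
  13. access F: MISS, evict X(c=1). Cache: [F(c=1) Y(c=3) W(c=3)]
  14. access W: HIT, count now 4. Cache: [F(c=1) Y(c=3) W(c=4)]
  15. access Y: HIT, count now 4. Cache: [F(c=1) W(c=4) Y(c=4)]
  16. access Y: HIT, count now 5. Cache: [F(c=1) W(c=4) Y(c=5)]
  17. access W: HIT, count now 5. Cache: [F(c=1) Y(c=5) W(c=5)]
  18. access X: MISS, evict F(c=1). Cache: [X(c=1) Y(c=5) W(c=5)]
  19. access W: HIT, count now 6. Cache: [X(c=1) Y(c=5) W(c=6)]
Total: 9 hits, 10 misses, 7 evictions

Answer: X Y W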